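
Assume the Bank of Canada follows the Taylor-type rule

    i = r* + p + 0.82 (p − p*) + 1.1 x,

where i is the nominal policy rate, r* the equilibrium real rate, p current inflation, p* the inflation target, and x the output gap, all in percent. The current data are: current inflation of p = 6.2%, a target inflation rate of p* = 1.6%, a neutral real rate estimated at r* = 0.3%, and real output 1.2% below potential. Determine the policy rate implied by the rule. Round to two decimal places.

8.95%

Output 1.2% below potential → x = -1.2.
i = 0.3 + 6.2 + 0.82 × (6.2 − 1.6) + 1.1 × (-1.2)
   = 0.3 + 6.2 + 3.772 − 1.32 = 8.95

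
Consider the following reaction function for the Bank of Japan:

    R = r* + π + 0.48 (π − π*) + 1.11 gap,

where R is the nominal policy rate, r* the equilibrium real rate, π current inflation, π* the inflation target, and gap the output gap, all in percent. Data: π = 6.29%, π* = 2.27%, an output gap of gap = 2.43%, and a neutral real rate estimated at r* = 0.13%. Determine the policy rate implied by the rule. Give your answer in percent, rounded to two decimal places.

11.05%

R = 0.13 + 6.29 + 0.48 × (6.29 − 2.27) + 1.11 × 2.43
   = 0.13 + 6.29 + 1.9296 + 2.6973 = 11.05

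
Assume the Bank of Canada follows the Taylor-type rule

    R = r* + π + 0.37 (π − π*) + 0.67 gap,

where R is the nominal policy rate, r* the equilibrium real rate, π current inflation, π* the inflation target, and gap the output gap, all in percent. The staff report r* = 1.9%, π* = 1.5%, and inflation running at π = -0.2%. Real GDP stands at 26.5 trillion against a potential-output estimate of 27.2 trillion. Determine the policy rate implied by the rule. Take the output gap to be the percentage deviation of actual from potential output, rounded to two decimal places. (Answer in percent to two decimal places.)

-0.65%

Output gap = 100 × (26.5 − 27.2) / 27.2 = -2.57%.
R = 1.90 + (-0.20) + 0.37 × (-0.20 − 1.50) + 0.67 × (-2.57)
   = 1.90 − 0.2 − 0.629 − 1.7219 = -0.65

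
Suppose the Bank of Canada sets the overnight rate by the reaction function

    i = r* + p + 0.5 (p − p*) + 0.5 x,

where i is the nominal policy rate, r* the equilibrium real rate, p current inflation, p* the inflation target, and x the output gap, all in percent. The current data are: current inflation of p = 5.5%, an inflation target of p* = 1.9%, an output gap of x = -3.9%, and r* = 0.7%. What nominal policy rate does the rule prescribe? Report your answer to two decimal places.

i = 0.7 + 5.5 + 0.5 × (5.5 − 1.9) + 0.5 × (-3.9)
   = 0.7 + 5.5 + 1.8 − 1.95 = 6.05

6.05%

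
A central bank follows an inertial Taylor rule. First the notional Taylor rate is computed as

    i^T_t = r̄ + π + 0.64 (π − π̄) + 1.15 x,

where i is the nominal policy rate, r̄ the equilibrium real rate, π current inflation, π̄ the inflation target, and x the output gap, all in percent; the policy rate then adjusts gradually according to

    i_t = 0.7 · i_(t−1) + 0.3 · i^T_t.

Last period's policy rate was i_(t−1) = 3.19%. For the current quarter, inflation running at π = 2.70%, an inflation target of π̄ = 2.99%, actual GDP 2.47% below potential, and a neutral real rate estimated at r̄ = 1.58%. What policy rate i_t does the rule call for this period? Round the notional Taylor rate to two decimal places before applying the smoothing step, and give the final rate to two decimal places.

2.61%

Output 2.47% below potential → x = -2.47.
i^T_t = 1.58 + 2.70 + 0.64 × (2.70 − 2.99) + 1.15 × (-2.47)
   = 1.58 + 2.7 − 0.1856 − 2.8405 = 1.25
i_t = 0.7 × 3.19 + 0.3 × 1.25 = 2.233 + 0.375 = 2.61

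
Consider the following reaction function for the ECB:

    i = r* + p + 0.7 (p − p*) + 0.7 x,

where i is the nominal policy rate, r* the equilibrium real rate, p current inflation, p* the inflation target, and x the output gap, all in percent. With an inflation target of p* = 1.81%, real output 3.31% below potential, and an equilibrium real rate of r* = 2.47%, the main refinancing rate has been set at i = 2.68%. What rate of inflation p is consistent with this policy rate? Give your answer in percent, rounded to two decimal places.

2.23%

Output 3.31% below potential → x = -3.31.
Collecting p: i = r* + (1 + 0.7) p − 0.7 p* + 0.7 x
1.7 p = 2.68 − 2.47 + 0.7 × 1.81 − 0.7 × (-3.31) = 3.794
p = 3.794 / 1.7 = 2.23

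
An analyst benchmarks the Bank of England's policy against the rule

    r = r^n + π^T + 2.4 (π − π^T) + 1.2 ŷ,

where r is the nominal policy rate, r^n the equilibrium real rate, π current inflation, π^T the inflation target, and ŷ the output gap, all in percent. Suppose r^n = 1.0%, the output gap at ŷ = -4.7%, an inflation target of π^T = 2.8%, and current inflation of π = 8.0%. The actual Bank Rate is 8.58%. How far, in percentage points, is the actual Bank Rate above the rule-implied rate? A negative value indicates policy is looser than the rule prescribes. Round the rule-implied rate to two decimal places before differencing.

r = 1.0 + 2.8 + 2.4 × (8.0 − 2.8) + 1.2 × (-4.7)
   = 1.0 + 2.8 + 12.48 − 5.64 = 10.64
Deviation = 8.58 − 10.64 = -2.06 pp.

-2.06 pp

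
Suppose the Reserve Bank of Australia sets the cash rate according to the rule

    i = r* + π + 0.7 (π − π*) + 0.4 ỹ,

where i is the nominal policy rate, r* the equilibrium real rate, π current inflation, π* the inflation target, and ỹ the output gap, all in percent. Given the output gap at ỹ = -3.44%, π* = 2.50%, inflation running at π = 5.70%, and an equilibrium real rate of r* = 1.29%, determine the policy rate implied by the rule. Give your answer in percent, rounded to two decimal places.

7.85%

i = 1.29 + 5.70 + 0.7 × (5.70 − 2.50) + 0.4 × (-3.44)
   = 1.29 + 5.7 + 2.24 − 1.376 = 7.85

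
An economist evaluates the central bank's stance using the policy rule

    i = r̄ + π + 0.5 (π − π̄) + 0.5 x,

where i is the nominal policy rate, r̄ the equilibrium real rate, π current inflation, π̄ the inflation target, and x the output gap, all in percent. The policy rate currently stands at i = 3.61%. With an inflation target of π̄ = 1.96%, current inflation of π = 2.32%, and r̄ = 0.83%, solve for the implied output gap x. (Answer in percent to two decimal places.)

0.5 x = 3.61 − 0.83 − 2.32 − 0.5 × (2.32 − 1.96) = 0.28
x = 0.28 / 0.5 = 0.56

0.56%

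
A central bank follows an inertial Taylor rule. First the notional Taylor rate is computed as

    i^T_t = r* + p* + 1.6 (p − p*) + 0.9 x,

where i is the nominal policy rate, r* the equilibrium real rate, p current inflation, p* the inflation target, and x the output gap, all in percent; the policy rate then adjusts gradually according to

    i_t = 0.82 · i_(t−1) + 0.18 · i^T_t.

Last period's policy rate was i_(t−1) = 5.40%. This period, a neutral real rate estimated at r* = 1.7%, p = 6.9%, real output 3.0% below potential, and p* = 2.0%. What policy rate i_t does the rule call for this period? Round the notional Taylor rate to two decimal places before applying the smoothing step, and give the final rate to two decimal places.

6.02%

Output 3.0% below potential → x = -3.0.
i^T_t = 1.7 + 2.0 + 1.6 × (6.9 − 2.0) + 0.9 × (-3.0)
   = 1.7 + 2 + 7.84 − 2.7 = 8.84
i_t = 0.82 × 5.40 + 0.18 × 8.84 = 4.428 + 1.5912 = 6.02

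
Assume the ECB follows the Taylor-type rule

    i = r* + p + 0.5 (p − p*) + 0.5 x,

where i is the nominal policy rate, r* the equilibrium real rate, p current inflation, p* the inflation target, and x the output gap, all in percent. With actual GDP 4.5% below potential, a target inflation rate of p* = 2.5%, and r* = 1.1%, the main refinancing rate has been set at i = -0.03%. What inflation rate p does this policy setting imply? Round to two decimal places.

1.58%

Output 4.5% below potential → x = -4.5.
Collecting p: i = r* + (1 + 0.5) p − 0.5 p* + 0.5 x
1.5 p = -0.03 − 1.1 + 0.5 × 2.5 − 0.5 × (-4.5) = 2.37
p = 2.37 / 1.5 = 1.58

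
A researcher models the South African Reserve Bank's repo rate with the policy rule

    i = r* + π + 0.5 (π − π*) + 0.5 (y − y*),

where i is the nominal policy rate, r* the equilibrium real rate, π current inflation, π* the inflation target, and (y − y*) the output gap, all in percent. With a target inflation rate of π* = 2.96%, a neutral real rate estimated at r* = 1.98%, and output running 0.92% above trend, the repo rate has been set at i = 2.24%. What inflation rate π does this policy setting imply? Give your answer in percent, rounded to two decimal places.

Output 0.92% above potential → (y − y*) = 0.92.
Collecting π: i = r* + (1 + 0.5) π − 0.5 π* + 0.5 (y − y*)
1.5 π = 2.24 − 1.98 + 0.5 × 2.96 − 0.5 × 0.92 = 1.28
π = 1.28 / 1.5 = 0.85

0.85%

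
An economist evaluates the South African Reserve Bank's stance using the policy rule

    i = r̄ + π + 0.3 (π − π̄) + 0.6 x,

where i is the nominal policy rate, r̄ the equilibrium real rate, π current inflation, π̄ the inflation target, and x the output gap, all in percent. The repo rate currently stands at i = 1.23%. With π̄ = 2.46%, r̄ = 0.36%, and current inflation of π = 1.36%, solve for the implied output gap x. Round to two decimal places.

0.6 x = 1.23 − 0.36 − 1.36 − 0.3 × (1.36 − 2.46) = -0.16
x = -0.16 / 0.6 = -0.27

-0.27%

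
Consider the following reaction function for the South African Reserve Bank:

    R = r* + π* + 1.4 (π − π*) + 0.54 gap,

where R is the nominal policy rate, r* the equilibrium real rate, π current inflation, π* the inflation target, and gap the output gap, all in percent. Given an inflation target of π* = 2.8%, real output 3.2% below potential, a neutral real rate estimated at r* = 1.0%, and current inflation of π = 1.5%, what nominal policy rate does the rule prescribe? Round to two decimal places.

0.25%

Output 3.2% below potential → gap = -3.2.
R = 1.0 + 2.8 + 1.4 × (1.5 − 2.8) + 0.54 × (-3.2)
   = 1.0 + 2.8 − 1.82 − 1.728 = 0.25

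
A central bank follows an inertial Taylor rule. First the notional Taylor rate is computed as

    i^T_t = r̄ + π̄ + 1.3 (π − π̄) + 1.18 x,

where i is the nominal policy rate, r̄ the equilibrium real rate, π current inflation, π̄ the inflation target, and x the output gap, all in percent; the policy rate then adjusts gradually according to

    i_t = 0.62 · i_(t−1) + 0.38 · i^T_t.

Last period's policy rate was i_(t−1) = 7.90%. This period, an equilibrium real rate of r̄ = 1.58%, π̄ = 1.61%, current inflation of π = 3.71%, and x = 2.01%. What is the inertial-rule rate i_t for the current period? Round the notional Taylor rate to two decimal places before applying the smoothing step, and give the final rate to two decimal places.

8.05%

i^T_t = 1.58 + 1.61 + 1.3 × (3.71 − 1.61) + 1.18 × 2.01
   = 1.58 + 1.61 + 2.73 + 2.3718 = 8.29
i_t = 0.62 × 7.90 + 0.38 × 8.29 = 4.898 + 3.1502 = 8.05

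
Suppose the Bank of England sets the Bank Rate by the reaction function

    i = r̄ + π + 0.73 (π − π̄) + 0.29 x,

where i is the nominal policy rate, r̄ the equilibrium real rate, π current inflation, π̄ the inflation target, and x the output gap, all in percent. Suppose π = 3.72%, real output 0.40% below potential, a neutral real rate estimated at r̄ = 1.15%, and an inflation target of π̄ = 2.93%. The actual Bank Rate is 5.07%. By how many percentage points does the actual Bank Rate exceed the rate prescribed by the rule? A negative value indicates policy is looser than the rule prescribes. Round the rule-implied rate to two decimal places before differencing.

-0.26 pp

Output 0.40% below potential → x = -0.40.
i = 1.15 + 3.72 + 0.73 × (3.72 − 2.93) + 0.29 × (-0.40)
   = 1.15 + 3.72 + 0.5767 − 0.116 = 5.33
Deviation = 5.07 − 5.33 = -0.26 pp.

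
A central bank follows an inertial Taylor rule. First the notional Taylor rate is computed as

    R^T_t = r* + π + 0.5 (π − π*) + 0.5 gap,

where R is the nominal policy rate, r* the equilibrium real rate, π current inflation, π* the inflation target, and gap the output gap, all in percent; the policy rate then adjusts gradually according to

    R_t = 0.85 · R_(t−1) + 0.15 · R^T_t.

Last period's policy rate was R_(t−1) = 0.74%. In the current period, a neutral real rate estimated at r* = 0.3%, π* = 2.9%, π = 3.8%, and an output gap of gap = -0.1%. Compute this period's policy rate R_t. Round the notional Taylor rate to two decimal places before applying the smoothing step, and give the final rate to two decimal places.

1.30%

R^T_t = 0.3 + 3.8 + 0.5 × (3.8 − 2.9) + 0.5 × (-0.1)
   = 0.3 + 3.8 + 0.45 − 0.05 = 4.50
R_t = 0.85 × 0.74 + 0.15 × 4.50 = 0.629 + 0.675 = 1.30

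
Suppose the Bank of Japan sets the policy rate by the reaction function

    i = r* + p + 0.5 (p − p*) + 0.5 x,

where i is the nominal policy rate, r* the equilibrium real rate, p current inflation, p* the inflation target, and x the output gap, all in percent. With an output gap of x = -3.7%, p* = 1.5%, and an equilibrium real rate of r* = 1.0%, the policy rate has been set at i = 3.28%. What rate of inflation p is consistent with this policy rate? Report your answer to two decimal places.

3.25%

Collecting p: i = r* + (1 + 0.5) p − 0.5 p* + 0.5 x
1.5 p = 3.28 − 1.0 + 0.5 × 1.5 − 0.5 × (-3.7) = 4.88
p = 4.88 / 1.5 = 3.25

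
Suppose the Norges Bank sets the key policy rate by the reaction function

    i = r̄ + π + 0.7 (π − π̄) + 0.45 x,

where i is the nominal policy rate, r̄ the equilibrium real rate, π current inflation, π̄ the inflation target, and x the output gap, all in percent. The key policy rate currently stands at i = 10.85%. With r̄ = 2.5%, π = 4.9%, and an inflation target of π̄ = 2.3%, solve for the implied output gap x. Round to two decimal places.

3.62%

0.45 x = 10.85 − 2.5 − 4.9 − 0.7 × (4.9 − 2.3) = 1.63
x = 1.63 / 0.45 = 3.62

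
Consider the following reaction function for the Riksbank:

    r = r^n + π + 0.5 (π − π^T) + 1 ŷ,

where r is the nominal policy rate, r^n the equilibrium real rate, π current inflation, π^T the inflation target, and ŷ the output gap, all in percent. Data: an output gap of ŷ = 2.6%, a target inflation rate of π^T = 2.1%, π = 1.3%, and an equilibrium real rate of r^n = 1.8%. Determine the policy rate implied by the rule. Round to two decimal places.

5.30%

r = 1.8 + 1.3 + 0.5 × (1.3 − 2.1) + 1 × 2.6
   = 1.8 + 1.3 − 0.4 + 2.6 = 5.30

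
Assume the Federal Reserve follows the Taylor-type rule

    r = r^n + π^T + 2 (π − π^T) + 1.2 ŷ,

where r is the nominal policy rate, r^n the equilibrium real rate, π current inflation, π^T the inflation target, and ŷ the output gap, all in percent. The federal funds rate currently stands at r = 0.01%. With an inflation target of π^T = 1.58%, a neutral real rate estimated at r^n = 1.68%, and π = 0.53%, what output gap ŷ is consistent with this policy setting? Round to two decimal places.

1.2 ŷ = 0.01 − 1.68 − 1.58 − 2 × (0.53 − 1.58) = -1.15
ŷ = -1.15 / 1.2 = -0.96

-0.96%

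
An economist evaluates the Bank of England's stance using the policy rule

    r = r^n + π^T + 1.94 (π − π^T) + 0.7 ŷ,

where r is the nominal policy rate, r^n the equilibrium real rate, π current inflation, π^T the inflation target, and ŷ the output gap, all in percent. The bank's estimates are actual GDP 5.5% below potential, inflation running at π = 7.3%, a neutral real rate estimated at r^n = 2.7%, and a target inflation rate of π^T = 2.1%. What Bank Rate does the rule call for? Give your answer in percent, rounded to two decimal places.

11.04%

Output 5.5% below potential → ŷ = -5.5.
r = 2.7 + 2.1 + 1.94 × (7.3 − 2.1) + 0.7 × (-5.5)
   = 2.7 + 2.1 + 10.088 − 3.85 = 11.04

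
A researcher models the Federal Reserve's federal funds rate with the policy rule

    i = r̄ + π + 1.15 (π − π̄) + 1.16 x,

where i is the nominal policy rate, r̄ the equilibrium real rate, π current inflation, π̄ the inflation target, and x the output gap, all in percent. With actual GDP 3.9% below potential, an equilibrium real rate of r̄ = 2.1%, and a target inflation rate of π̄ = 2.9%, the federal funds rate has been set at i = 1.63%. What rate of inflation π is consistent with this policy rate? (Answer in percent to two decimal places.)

Output 3.9% below potential → x = -3.9.
Collecting π: i = r̄ + (1 + 1.15) π − 1.15 π̄ + 1.16 x
2.15 π = 1.63 − 2.1 + 1.15 × 2.9 − 1.16 × (-3.9) = 7.389
π = 7.389 / 2.15 = 3.44

3.44%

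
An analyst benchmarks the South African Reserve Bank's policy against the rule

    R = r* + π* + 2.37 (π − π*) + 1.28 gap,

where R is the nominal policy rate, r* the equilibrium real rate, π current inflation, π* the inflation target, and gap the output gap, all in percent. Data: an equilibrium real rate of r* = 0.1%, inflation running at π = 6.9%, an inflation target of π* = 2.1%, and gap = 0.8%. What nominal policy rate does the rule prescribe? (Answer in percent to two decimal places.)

R = 0.1 + 2.1 + 2.37 × (6.9 − 2.1) + 1.28 × 0.8
   = 0.1 + 2.1 + 11.376 + 1.024 = 14.60

14.60%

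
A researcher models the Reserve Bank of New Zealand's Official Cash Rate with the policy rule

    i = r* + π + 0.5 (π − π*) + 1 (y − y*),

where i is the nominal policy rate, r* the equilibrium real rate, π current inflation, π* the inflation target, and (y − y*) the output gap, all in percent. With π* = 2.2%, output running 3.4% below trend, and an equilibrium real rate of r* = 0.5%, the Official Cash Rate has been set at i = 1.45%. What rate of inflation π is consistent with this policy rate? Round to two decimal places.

3.63%

Output 3.4% below potential → (y − y*) = -3.4.
Collecting π: i = r* + (1 + 0.5) π − 0.5 π* + 1 (y − y*)
1.5 π = 1.45 − 0.5 + 0.5 × 2.2 − 1 × (-3.4) = 5.45
π = 5.45 / 1.5 = 3.63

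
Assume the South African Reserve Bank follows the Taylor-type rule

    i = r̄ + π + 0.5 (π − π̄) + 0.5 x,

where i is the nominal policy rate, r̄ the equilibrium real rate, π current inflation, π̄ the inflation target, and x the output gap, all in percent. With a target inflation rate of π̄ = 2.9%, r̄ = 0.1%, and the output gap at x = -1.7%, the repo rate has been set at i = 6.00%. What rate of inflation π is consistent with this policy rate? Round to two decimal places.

5.47%

Collecting π: i = r̄ + (1 + 0.5) π − 0.5 π̄ + 0.5 x
1.5 π = 6.00 − 0.1 + 0.5 × 2.9 − 0.5 × (-1.7) = 8.2
π = 8.2 / 1.5 = 5.47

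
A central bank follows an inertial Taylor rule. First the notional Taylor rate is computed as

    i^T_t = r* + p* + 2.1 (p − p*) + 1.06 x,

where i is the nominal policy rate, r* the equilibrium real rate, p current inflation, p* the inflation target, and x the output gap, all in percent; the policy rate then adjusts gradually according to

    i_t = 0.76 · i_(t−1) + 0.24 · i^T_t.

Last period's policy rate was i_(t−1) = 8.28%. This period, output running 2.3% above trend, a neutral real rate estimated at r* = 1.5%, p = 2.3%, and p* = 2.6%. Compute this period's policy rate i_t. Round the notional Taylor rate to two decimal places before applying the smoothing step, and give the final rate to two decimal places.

Output 2.3% above potential → x = 2.3.
i^T_t = 1.5 + 2.6 + 2.1 × (2.3 − 2.6) + 1.06 × 2.3
   = 1.5 + 2.6 − 0.63 + 2.438 = 5.91
i_t = 0.76 × 8.28 + 0.24 × 5.91 = 6.2928 + 1.4184 = 7.71

7.71%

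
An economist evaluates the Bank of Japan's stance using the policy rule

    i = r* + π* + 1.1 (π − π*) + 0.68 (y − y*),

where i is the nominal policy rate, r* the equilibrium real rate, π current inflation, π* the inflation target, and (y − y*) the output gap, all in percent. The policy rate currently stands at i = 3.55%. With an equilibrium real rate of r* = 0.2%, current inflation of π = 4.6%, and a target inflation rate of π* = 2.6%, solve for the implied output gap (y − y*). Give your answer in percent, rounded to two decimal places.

0.68 (y − y*) = 3.55 − 0.2 − 2.6 − 1.1 × (4.6 − 2.6) = -1.45
(y − y*) = -1.45 / 0.68 = -2.13

-2.13%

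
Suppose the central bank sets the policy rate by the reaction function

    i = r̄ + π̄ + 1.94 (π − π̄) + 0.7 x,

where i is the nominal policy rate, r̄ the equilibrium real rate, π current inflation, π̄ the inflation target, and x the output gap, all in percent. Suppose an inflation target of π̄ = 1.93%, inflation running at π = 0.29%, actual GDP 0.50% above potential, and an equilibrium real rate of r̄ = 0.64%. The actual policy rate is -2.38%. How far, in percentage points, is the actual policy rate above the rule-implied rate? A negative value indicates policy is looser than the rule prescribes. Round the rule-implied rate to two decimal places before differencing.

-2.12 pp

Output 0.50% above potential → x = 0.50.
i = 0.64 + 1.93 + 1.94 × (0.29 − 1.93) + 0.7 × 0.50
   = 0.64 + 1.93 − 3.1816 + 0.35 = -0.26
Deviation = -2.38 − (-0.26) = -2.12 pp.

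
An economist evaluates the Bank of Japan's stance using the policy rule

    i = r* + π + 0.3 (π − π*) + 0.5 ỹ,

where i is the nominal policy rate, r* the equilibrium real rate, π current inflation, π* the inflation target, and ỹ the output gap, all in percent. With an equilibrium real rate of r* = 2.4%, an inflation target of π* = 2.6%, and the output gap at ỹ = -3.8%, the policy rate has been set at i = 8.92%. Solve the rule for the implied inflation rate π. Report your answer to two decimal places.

7.08%

Collecting π: i = r* + (1 + 0.3) π − 0.3 π* + 0.5 ỹ
1.3 π = 8.92 − 2.4 + 0.3 × 2.6 − 0.5 × (-3.8) = 9.2
π = 9.2 / 1.3 = 7.08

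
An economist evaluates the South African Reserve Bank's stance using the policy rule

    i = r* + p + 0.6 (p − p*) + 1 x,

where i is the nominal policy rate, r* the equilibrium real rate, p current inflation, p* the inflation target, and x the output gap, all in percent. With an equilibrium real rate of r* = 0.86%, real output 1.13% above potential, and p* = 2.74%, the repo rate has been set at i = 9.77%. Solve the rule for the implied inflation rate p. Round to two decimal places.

5.89%

Output 1.13% above potential → x = 1.13.
Collecting p: i = r* + (1 + 0.6) p − 0.6 p* + 1 x
1.6 p = 9.77 − 0.86 + 0.6 × 2.74 − 1 × 1.13 = 9.424
p = 9.424 / 1.6 = 5.89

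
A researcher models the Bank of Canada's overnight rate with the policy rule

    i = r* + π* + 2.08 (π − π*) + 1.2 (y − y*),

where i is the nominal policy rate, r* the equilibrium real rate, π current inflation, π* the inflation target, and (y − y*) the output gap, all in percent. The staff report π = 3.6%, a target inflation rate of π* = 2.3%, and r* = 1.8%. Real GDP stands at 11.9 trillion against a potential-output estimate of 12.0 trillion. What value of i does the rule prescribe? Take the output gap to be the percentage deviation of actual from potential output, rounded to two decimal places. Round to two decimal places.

Output gap = 100 × (11.9 − 12.0) / 12.0 = -0.83%.
i = 1.80 + 2.30 + 2.08 × (3.60 − 2.30) + 1.2 × (-0.83)
   = 1.80 + 2.3 + 2.704 − 0.996 = 5.81

5.81%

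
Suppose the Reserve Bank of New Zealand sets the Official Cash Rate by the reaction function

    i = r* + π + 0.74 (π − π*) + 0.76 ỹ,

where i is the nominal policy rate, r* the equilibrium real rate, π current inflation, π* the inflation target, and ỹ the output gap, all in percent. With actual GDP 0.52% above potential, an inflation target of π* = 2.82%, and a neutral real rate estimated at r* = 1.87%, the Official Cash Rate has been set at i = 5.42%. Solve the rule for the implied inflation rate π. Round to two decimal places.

3.01%

Output 0.52% above potential → ỹ = 0.52.
Collecting π: i = r* + (1 + 0.74) π − 0.74 π* + 0.76 ỹ
1.74 π = 5.42 − 1.87 + 0.74 × 2.82 − 0.76 × 0.52 = 5.2416
π = 5.2416 / 1.74 = 3.01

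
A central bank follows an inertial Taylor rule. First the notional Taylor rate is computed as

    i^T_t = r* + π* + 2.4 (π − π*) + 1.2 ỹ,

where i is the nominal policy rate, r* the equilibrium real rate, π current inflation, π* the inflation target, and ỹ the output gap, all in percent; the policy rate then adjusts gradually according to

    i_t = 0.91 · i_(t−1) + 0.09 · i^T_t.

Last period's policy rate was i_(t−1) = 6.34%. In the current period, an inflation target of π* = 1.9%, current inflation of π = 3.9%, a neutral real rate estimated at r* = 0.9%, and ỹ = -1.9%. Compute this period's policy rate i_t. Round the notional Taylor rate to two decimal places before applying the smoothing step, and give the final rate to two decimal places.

i^T_t = 0.9 + 1.9 + 2.4 × (3.9 − 1.9) + 1.2 × (-1.9)
   = 0.9 + 1.9 + 4.8 − 2.28 = 5.32
i_t = 0.91 × 6.34 + 0.09 × 5.32 = 5.7694 + 0.4788 = 6.25

6.25%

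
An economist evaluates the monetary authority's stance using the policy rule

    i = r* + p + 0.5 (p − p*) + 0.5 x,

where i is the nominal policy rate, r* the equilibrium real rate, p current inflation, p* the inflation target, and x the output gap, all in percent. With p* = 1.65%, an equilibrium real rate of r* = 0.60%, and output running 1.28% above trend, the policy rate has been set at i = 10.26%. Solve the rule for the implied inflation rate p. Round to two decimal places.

6.56%

Output 1.28% above potential → x = 1.28.
Collecting p: i = r* + (1 + 0.5) p − 0.5 p* + 0.5 x
1.5 p = 10.26 − 0.60 + 0.5 × 1.65 − 0.5 × 1.28 = 9.845
p = 9.845 / 1.5 = 6.56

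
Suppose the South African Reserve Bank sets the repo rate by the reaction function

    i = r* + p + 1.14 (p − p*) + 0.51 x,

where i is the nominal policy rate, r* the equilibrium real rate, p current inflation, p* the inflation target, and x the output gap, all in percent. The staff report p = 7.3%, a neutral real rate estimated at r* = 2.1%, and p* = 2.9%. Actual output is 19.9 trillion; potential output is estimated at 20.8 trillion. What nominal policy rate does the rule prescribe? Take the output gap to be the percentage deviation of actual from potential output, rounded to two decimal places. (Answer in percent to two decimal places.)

12.21%

Output gap = 100 × (19.9 − 20.8) / 20.8 = -4.33%.
i = 2.10 + 7.30 + 1.14 × (7.30 − 2.90) + 0.51 × (-4.33)
   = 2.10 + 7.3 + 5.016 − 2.2083 = 12.21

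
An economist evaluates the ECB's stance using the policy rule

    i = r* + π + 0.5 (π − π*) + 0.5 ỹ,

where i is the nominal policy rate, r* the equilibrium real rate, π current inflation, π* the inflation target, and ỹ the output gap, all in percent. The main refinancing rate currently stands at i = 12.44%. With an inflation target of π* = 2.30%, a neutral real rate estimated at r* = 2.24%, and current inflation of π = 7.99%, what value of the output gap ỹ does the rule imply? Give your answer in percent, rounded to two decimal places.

-1.27%

0.5 ỹ = 12.44 − 2.24 − 7.99 − 0.5 × (7.99 − 2.30) = -0.635
ỹ = -0.635 / 0.5 = -1.27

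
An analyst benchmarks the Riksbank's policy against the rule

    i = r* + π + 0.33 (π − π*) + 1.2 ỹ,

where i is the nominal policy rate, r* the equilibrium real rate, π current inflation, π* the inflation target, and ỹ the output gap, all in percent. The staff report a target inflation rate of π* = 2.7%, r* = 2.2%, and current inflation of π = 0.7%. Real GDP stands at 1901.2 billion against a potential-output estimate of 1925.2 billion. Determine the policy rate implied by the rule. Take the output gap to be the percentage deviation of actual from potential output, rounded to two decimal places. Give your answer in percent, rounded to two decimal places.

Output gap = 100 × (1901.2 − 1925.2) / 1925.2 = -1.25%.
i = 2.20 + 0.70 + 0.33 × (0.70 − 2.70) + 1.2 × (-1.25)
   = 2.20 + 0.7 − 0.66 − 1.5 = 0.74

0.74%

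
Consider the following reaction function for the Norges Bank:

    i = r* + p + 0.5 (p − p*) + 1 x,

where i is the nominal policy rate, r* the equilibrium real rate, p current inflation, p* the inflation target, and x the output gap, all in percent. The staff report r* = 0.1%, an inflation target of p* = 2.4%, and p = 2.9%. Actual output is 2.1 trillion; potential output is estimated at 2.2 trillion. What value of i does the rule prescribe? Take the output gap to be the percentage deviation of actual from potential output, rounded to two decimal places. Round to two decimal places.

-1.30%

Output gap = 100 × (2.1 − 2.2) / 2.2 = -4.55%.
i = 0.10 + 2.90 + 0.5 × (2.90 − 2.40) + 1 × (-4.55)
   = 0.10 + 2.9 + 0.25 − 4.55 = -1.30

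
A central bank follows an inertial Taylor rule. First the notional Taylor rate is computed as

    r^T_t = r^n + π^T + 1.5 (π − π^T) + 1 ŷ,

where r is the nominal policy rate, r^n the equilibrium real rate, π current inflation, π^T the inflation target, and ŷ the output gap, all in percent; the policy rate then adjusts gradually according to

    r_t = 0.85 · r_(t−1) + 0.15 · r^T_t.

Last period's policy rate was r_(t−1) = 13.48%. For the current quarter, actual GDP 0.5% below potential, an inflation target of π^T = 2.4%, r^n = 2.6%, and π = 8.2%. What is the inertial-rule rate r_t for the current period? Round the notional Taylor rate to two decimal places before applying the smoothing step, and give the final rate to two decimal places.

Output 0.5% below potential → ŷ = -0.5.
r^T_t = 2.6 + 2.4 + 1.5 × (8.2 − 2.4) + 1 × (-0.5)
   = 2.6 + 2.4 + 8.7 − 0.5 = 13.20
r_t = 0.85 × 13.48 + 0.15 × 13.20 = 11.458 + 1.98 = 13.44

13.44%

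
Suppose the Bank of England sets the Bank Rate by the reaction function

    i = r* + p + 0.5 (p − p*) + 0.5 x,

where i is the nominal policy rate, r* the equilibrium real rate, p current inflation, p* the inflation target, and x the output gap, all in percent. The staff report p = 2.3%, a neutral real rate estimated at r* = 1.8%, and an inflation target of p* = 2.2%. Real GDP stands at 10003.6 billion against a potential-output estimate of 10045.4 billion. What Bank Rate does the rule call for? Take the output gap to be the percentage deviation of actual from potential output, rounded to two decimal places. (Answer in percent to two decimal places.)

3.94%

Output gap = 100 × (10003.6 − 10045.4) / 10045.4 = -0.42%.
i = 1.80 + 2.30 + 0.5 × (2.30 − 2.20) + 0.5 × (-0.42)
   = 1.80 + 2.3 + 0.05 − 0.21 = 3.94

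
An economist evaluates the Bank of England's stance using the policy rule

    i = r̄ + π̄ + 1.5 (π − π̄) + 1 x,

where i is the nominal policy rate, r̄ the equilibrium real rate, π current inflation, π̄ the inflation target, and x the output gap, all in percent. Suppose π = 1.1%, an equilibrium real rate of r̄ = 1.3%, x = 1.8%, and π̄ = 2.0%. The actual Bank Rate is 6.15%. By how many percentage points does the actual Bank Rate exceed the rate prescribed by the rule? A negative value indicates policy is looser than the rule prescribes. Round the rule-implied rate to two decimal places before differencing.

i = 1.3 + 2.0 + 1.5 × (1.1 − 2.0) + 1 × 1.8
   = 1.3 + 2 − 1.35 + 1.8 = 3.75
Deviation = 6.15 − 3.75 = 2.40 pp.

2.40 pp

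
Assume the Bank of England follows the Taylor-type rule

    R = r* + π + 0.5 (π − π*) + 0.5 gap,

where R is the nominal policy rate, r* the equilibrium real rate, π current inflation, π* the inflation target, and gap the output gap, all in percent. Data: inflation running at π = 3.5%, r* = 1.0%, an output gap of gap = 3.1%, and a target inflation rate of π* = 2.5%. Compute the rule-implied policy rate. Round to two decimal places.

6.55%

R = 1.0 + 3.5 + 0.5 × (3.5 − 2.5) + 0.5 × 3.1
   = 1.0 + 3.5 + 0.5 + 1.55 = 6.55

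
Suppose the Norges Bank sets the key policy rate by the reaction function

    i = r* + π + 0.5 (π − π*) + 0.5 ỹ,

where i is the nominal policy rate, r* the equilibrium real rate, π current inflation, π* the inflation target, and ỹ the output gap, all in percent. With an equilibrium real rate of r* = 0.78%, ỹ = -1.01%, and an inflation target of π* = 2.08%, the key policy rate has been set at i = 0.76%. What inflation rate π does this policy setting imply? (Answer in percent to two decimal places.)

1.02%

Collecting π: i = r* + (1 + 0.5) π − 0.5 π* + 0.5 ỹ
1.5 π = 0.76 − 0.78 + 0.5 × 2.08 − 0.5 × (-1.01) = 1.525
π = 1.525 / 1.5 = 1.02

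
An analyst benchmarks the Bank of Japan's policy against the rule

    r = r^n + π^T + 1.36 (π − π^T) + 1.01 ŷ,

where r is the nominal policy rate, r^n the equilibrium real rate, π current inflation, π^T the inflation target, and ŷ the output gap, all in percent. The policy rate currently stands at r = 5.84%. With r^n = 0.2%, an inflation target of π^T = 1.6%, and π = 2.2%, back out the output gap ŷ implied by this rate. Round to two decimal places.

3.19%

1.01 ŷ = 5.84 − 0.2 − 1.6 − 1.36 × (2.2 − 1.6) = 3.224
ŷ = 3.224 / 1.01 = 3.19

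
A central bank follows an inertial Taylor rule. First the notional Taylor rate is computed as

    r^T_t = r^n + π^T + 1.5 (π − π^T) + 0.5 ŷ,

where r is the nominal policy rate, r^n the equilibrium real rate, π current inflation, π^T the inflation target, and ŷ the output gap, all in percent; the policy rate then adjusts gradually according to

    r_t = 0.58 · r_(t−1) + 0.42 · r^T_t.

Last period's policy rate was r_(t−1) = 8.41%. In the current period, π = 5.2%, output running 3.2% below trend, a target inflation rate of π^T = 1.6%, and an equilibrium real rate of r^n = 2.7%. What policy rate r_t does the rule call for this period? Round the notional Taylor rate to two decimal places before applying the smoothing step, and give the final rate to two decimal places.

Output 3.2% below potential → ŷ = -3.2.
r^T_t = 2.7 + 1.6 + 1.5 × (5.2 − 1.6) + 0.5 × (-3.2)
   = 2.7 + 1.6 + 5.4 − 1.6 = 8.10
r_t = 0.58 × 8.41 + 0.42 × 8.10 = 4.8778 + 3.402 = 8.28

8.28%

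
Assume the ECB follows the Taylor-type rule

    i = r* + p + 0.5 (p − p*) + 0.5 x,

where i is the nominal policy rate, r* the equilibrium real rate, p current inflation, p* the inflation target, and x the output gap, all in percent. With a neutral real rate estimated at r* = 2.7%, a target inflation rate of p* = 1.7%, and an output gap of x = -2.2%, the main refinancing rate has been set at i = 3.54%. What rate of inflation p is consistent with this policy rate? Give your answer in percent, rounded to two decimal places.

Collecting p: i = r* + (1 + 0.5) p − 0.5 p* + 0.5 x
1.5 p = 3.54 − 2.7 + 0.5 × 1.7 − 0.5 × (-2.2) = 2.79
p = 2.79 / 1.5 = 1.86

1.86%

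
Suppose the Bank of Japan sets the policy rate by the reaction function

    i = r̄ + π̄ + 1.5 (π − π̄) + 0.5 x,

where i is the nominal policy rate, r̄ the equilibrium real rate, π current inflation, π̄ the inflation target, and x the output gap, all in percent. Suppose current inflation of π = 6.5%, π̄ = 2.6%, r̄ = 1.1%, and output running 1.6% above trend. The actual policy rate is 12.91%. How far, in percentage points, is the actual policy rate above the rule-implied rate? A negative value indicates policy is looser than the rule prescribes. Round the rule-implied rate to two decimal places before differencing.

Output 1.6% above potential → x = 1.6.
i = 1.1 + 2.6 + 1.5 × (6.5 − 2.6) + 0.5 × 1.6
   = 1.1 + 2.6 + 5.85 + 0.8 = 10.35
Deviation = 12.91 − 10.35 = 2.56 pp.

2.56 pp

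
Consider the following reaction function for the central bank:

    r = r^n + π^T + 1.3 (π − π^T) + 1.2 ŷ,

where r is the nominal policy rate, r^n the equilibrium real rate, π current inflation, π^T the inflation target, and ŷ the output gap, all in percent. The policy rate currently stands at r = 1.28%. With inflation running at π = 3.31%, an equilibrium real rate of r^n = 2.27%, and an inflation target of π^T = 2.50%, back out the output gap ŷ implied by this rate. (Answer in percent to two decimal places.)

-3.79%

1.2 ŷ = 1.28 − 2.27 − 2.50 − 1.3 × (3.31 − 2.50) = -4.543
ŷ = -4.543 / 1.2 = -3.79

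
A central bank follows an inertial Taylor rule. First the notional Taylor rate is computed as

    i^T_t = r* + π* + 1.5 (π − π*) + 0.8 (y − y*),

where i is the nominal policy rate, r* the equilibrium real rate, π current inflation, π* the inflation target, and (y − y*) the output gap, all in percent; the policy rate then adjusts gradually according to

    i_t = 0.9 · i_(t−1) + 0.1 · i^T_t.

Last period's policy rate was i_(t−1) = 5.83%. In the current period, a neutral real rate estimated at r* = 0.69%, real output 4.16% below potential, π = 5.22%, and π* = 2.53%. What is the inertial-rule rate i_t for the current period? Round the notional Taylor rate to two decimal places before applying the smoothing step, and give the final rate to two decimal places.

5.64%

Output 4.16% below potential → (y − y*) = -4.16.
i^T_t = 0.69 + 2.53 + 1.5 × (5.22 − 2.53) + 0.8 × (-4.16)
   = 0.69 + 2.53 + 4.035 − 3.328 = 3.93
i_t = 0.9 × 5.83 + 0.1 × 3.93 = 5.247 + 0.393 = 5.64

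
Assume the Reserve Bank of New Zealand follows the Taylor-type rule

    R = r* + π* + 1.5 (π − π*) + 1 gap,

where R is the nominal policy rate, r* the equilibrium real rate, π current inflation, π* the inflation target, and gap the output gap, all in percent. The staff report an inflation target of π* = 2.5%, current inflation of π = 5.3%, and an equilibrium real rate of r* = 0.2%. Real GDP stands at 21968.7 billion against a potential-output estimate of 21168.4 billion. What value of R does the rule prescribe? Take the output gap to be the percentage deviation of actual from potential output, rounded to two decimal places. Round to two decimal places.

Output gap = 100 × (21968.7 − 21168.4) / 21168.4 = 3.78%.
R = 0.20 + 2.50 + 1.5 × (5.30 − 2.50) + 1 × 3.78
   = 0.20 + 2.5 + 4.2 + 3.78 = 10.68

10.68%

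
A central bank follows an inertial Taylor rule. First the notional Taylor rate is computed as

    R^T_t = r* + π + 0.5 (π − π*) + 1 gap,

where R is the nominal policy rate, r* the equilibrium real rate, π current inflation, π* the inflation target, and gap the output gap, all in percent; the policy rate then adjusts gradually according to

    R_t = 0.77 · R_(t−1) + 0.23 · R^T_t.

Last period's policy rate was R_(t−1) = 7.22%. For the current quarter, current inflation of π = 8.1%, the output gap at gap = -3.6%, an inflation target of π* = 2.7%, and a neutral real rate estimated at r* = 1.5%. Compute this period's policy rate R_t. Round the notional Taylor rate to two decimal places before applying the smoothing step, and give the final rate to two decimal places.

R^T_t = 1.5 + 8.1 + 0.5 × (8.1 − 2.7) + 1 × (-3.6)
   = 1.5 + 8.1 + 2.7 − 3.6 = 8.70
R_t = 0.77 × 7.22 + 0.23 × 8.70 = 5.5594 + 2.001 = 7.56

7.56%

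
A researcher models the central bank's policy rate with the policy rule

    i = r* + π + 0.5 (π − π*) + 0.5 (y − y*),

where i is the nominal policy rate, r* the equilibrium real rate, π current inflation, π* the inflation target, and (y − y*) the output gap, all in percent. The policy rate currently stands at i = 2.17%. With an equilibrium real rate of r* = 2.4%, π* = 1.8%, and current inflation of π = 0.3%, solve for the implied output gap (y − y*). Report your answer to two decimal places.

0.5 (y − y*) = 2.17 − 2.4 − 0.3 − 0.5 × (0.3 − 1.8) = 0.22
(y − y*) = 0.22 / 0.5 = 0.44

0.44%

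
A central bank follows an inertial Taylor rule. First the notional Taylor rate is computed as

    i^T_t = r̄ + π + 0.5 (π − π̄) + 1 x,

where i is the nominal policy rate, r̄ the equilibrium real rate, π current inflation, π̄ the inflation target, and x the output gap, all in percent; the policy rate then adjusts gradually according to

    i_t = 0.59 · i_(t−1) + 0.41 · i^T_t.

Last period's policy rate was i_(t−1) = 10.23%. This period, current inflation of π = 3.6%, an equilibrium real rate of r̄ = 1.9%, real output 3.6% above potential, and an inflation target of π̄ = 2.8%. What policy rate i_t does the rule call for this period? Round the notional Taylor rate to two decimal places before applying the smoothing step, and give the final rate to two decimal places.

9.93%

Output 3.6% above potential → x = 3.6.
i^T_t = 1.9 + 3.6 + 0.5 × (3.6 − 2.8) + 1 × 3.6
   = 1.9 + 3.6 + 0.4 + 3.6 = 9.50
i_t = 0.59 × 10.23 + 0.41 × 9.50 = 6.0357 + 3.895 = 9.93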